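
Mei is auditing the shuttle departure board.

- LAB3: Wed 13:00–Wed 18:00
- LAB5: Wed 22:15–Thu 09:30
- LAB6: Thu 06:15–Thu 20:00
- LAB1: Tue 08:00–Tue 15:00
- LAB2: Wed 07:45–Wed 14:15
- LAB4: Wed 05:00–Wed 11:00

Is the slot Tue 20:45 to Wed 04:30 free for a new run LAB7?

LAB1: ends Tue 15:00 at or before LAB7 starts Tue 20:45 → clear.
LAB4: starts Wed 05:00 at or after LAB7 ends Wed 04:30 → clear.
LAB2: starts Wed 07:45 at or after LAB7 ends Wed 04:30 → clear.
LAB3: starts Wed 13:00 at or after LAB7 ends Wed 04:30 → clear.
LAB5: starts Wed 22:15 at or after LAB7 ends Wed 04:30 → clear.
LAB6: starts Thu 06:15 at or after LAB7 ends Wed 04:30 → clear.

Yes — the slot is free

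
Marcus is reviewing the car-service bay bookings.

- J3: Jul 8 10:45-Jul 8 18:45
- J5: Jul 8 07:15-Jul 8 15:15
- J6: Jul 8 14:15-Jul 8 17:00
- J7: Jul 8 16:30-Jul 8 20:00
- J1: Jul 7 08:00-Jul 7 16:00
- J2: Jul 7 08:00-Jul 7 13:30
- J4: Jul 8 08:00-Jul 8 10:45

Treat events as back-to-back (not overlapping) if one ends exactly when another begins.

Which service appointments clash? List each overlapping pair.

J1 & J2, J3 & J5, J3 & J6, J3 & J7, J4 & J5, J5 & J6, J6 & J7

Sorted by start: J1, J2, J5, J4, J3, J6, J7.
J2 starts before J1 ends → J1 and J2 overlap.
J5 starts after J1 ends, so J1 has no further overlaps.
J5 starts after J2 ends, so J2 has no further overlaps.
J4 starts before J5 ends → J5 and J4 overlap.
J3 starts before J5 ends → J5 and J3 overlap.
J6 starts before J5 ends → J5 and J6 overlap.
J7 starts after J5 ends.
J3 starts exactly when J4 ends (back-to-back, no overlap), so J4 has no further overlaps.
J6 starts before J3 ends → J3 and J6 overlap.
J7 starts before J3 ends → J3 and J7 overlap.
J7 starts before J6 ends → J6 and J7 overlap.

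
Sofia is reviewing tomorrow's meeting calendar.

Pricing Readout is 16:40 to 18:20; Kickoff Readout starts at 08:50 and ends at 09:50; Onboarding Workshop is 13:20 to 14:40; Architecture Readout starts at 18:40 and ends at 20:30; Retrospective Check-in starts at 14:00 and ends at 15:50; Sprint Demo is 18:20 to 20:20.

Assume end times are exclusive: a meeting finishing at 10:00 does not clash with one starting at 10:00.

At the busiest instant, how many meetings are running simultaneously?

Sort all start/end points and keep a running count:
08:50 start Kickoff Readout → 1
09:50 end Kickoff Readout → 0
13:20 start Onboarding Workshop → 1
14:00 start Retrospective Check-in → 2
14:40 end Onboarding Workshop → 1
15:50 end Retrospective Check-in → 0
16:40 start Pricing Readout → 1
18:20 end Pricing Readout → 0
18:20 start Sprint Demo → 1
18:40 start Architecture Readout → 2
20:20 end Sprint Demo → 1
20:30 end Architecture Readout → 0
Peak is 2, at 14:00 (Onboarding Workshop, Retrospective Check-in).

2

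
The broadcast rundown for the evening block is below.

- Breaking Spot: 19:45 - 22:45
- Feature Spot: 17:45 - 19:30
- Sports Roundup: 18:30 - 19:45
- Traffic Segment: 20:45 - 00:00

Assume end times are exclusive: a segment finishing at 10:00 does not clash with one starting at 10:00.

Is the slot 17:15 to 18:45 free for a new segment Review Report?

Feature Spot: starts 17:45 before Review Report ends 18:45, and ends 19:30 after Review Report starts 17:15 → overlap.
Sports Roundup: starts 18:30 before Review Report ends 18:45, and ends 19:45 after Review Report starts 17:15 → overlap.
Breaking Spot: starts 19:45 at or after Review Report ends 18:45 → clear.
Traffic Segment: starts 20:45 at or after Review Report ends 18:45 → clear.
Review Report overlaps Feature Spot, Sports Roundup.

No — it overlaps Feature Spot, Sports Roundup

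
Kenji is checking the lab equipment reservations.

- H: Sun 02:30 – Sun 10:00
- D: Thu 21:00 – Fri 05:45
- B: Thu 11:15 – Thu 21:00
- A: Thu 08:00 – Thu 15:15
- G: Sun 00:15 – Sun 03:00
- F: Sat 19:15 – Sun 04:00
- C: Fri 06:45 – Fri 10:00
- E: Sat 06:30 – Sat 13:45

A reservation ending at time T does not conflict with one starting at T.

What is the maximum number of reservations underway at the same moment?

Walk through starts and ends in time order (an end at T is processed before a start at T):
Thu 08:00 start A → 1
Thu 11:15 start B → 2
Thu 15:15 end A → 1
Thu 21:00 end B → 0
Thu 21:00 start D → 1
Fri 05:45 end D → 0
Fri 06:45 start C → 1
Fri 10:00 end C → 0
Sat 06:30 start E → 1
Sat 13:45 end E → 0
Sat 19:15 start F → 1
Sun 00:15 start G → 2
Sun 02:30 start H → 3
Sun 03:00 end G → 2
Sun 04:00 end F → 1
Sun 10:00 end H → 0
Peak is 3, at Sun 02:30 (F, G, H).

3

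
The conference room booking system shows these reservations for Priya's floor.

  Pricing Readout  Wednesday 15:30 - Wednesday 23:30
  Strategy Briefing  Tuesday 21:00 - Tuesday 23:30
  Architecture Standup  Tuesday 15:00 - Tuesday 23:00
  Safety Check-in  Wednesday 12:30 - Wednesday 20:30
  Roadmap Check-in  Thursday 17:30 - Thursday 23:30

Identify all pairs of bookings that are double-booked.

Two intervals overlap when each starts before the other ends.
Sorted by start: Architecture Standup, Strategy Briefing, Safety Check-in, Pricing Readout, Roadmap Check-in.
Strategy Briefing starts before Architecture Standup ends → Architecture Standup and Strategy Briefing overlap.
Safety Check-in starts after Architecture Standup ends; Architecture Standup is clear from here.
Safety Check-in starts after Strategy Briefing ends; Strategy Briefing is clear from here.
Pricing Readout starts before Safety Check-in ends → Safety Check-in and Pricing Readout overlap.
Roadmap Check-in starts after Safety Check-in ends.
Roadmap Check-in starts after Pricing Readout ends.

Architecture Standup & Strategy Briefing, Pricing Readout & Safety Check-in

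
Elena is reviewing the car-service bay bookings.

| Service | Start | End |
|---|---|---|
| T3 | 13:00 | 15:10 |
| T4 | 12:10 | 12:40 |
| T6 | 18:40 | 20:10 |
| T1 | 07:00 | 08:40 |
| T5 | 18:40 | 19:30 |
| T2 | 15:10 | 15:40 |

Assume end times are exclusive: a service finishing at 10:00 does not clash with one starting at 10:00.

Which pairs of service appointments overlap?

T5 & T6

Check each pair: they overlap iff neither finishes before the other starts.
Sorted by start: T1, T4, T3, T2, T5, T6.
T4 starts after T1 ends, so T1 has no further overlaps.
T3 starts after T4 ends, so T4 has no further overlaps.
T2 starts exactly when T3 ends (back-to-back, no overlap), so T3 has no further overlaps.
T5 starts after T2 ends, so T2 has no further overlaps.
T6 starts before T5 ends → T5 and T6 overlap.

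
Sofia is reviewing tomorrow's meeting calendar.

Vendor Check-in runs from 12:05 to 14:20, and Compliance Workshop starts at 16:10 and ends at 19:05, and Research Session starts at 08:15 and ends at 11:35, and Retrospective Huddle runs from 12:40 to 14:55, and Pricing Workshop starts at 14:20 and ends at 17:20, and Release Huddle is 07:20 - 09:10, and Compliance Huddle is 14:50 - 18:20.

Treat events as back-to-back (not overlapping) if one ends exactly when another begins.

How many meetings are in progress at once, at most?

3

Sort all start/end points and keep a running count:
07:20 start Release Huddle → 1
08:15 start Research Session → 2
09:10 end Release Huddle → 1
11:35 end Research Session → 0
12:05 start Vendor Check-in → 1
12:40 start Retrospective Huddle → 2
14:20 end Vendor Check-in → 1
14:20 start Pricing Workshop → 2
14:50 start Compliance Huddle → 3
14:55 end Retrospective Huddle → 2
16:10 start Compliance Workshop → 3
17:20 end Pricing Workshop → 2
18:20 end Compliance Huddle → 1
19:05 end Compliance Workshop → 0
Peak is 3, at 14:50 (Compliance Huddle, Pricing Workshop, Retrospective Huddle).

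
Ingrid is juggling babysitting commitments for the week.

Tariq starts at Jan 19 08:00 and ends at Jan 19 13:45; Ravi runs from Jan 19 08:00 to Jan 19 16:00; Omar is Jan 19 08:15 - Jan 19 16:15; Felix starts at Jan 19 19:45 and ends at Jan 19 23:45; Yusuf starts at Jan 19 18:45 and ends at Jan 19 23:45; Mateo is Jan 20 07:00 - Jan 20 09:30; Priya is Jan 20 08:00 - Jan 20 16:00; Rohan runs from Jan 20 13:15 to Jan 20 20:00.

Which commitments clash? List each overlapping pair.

Sorted by start: Tariq, Ravi, Omar, Yusuf, Felix, Mateo, Priya, Rohan.
Ravi starts before Tariq ends → Tariq and Ravi overlap.
Omar starts before Tariq ends → Tariq and Omar overlap.
Yusuf starts after Tariq ends, so Tariq has no further overlaps.
Omar starts before Ravi ends → Ravi and Omar overlap.
Yusuf starts after Ravi ends, so Ravi has no further overlaps.
Yusuf starts after Omar ends, so Omar has no further overlaps.
Felix starts before Yusuf ends → Yusuf and Felix overlap.
Mateo starts after Yusuf ends, so Yusuf has no further overlaps.
Mateo starts after Felix ends, so Felix has no further overlaps.
Priya starts before Mateo ends → Mateo and Priya overlap.
Rohan starts after Mateo ends.
Rohan starts before Priya ends → Priya and Rohan overlap.

Felix & Yusuf, Mateo & Priya, Omar & Ravi, Omar & Tariq, Priya & Rohan, Ravi & Tariq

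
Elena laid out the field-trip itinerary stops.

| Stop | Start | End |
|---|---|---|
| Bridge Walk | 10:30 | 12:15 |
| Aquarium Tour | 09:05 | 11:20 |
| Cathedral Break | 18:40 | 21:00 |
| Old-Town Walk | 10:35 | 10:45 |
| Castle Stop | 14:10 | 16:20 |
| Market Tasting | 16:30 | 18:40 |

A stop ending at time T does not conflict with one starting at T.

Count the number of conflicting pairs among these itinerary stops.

3

Sorted by start: Aquarium Tour, Bridge Walk, Old-Town Walk, Castle Stop, Market Tasting, Cathedral Break.
Bridge Walk starts before Aquarium Tour ends → Aquarium Tour and Bridge Walk overlap.
Old-Town Walk starts before Aquarium Tour ends → Aquarium Tour and Old-Town Walk overlap.
Castle Stop starts after Aquarium Tour ends; Aquarium Tour is clear from here.
Old-Town Walk starts before Bridge Walk ends → Bridge Walk and Old-Town Walk overlap.
Castle Stop starts after Bridge Walk ends; Bridge Walk is clear from here.
Castle Stop starts after Old-Town Walk ends; Old-Town Walk is clear from here.
Market Tasting starts after Castle Stop ends; Castle Stop is clear from here.
Cathedral Break starts exactly when Market Tasting ends (back-to-back, no overlap).
Overlapping pairs: Aquarium Tour & Bridge Walk, Aquarium Tour & Old-Town Walk, Bridge Walk & Old-Town Walk — 3 in total.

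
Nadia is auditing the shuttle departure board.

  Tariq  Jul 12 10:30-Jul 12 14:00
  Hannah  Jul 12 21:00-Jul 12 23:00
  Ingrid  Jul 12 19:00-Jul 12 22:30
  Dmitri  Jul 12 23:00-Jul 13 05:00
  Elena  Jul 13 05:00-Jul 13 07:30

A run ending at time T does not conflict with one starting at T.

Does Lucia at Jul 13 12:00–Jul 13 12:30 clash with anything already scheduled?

No — it doesn't clash with anything

Tariq: ends Jul 12 14:00 at or before Lucia starts Jul 13 12:00 → clear.
Ingrid: ends Jul 12 22:30 at or before Lucia starts Jul 13 12:00 → clear.
Hannah: ends Jul 12 23:00 at or before Lucia starts Jul 13 12:00 → clear.
Dmitri: ends Jul 13 05:00 at or before Lucia starts Jul 13 12:00 → clear.
Elena: ends Jul 13 07:30 at or before Lucia starts Jul 13 12:00 → clear.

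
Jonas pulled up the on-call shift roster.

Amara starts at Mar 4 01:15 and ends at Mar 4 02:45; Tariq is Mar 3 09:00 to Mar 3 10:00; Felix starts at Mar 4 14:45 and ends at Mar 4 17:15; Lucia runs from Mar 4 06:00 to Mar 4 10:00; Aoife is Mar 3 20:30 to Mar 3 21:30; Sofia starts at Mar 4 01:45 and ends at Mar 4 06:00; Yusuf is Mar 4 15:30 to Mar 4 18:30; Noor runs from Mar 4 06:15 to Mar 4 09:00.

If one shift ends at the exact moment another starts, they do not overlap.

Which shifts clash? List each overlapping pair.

Sorted by start: Tariq, Aoife, Amara, Sofia, Lucia, Noor, Felix, Yusuf.
Aoife starts after Tariq ends; Tariq is clear from here.
Amara starts after Aoife ends; Aoife is clear from here.
Sofia starts before Amara ends → Amara and Sofia overlap.
Lucia starts after Amara ends; Amara is clear from here.
Lucia starts exactly when Sofia ends (back-to-back, no overlap); Sofia is clear from here.
Noor starts before Lucia ends → Lucia and Noor overlap.
Felix starts after Lucia ends; Lucia is clear from here.
Felix starts after Noor ends; Noor is clear from here.
Yusuf starts before Felix ends → Felix and Yusuf overlap.

Amara & Sofia, Felix & Yusuf, Lucia & Noor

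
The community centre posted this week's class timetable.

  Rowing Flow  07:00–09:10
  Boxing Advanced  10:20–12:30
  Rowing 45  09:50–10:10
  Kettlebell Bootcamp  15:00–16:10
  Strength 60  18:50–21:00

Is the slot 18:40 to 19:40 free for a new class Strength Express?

No — it overlaps Strength 60

Rowing Flow: ends 09:10 at or before Strength Express starts 18:40 → clear.
Rowing 45: ends 10:10 at or before Strength Express starts 18:40 → clear.
Boxing Advanced: ends 12:30 at or before Strength Express starts 18:40 → clear.
Kettlebell Bootcamp: ends 16:10 at or before Strength Express starts 18:40 → clear.
Strength 60: starts 18:50 before Strength Express ends 19:40, and ends 21:00 after Strength Express starts 18:40 → overlap.
Strength Express overlaps Strength 60.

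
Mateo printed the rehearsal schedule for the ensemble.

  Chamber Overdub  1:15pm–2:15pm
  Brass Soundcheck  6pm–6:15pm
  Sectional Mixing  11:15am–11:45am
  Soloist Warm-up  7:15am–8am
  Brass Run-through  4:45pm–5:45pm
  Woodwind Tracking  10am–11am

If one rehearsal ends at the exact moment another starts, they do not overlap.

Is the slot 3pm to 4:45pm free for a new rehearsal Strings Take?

Yes — the slot is free

Soloist Warm-up: ends 8am at or before Strings Take starts 3pm → clear.
Woodwind Tracking: ends 11am at or before Strings Take starts 3pm → clear.
Sectional Mixing: ends 11:45am at or before Strings Take starts 3pm → clear.
Chamber Overdub: ends 2:15pm at or before Strings Take starts 3pm → clear.
Brass Run-through: starts 4:45pm at or after Strings Take ends 4:45pm → clear.
Brass Soundcheck: starts 6pm at or after Strings Take ends 4:45pm → clear.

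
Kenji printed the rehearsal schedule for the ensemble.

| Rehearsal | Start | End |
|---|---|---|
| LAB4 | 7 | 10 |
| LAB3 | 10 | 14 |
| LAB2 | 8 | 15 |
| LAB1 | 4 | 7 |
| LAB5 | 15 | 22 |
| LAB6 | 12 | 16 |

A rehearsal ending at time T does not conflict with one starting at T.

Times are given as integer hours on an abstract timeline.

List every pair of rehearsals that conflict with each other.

Sorted by start: LAB1, LAB4, LAB2, LAB3, LAB6, LAB5.
LAB4 starts exactly when LAB1 ends (back-to-back, no overlap); LAB1 is clear from here.
LAB2 starts before LAB4 ends → LAB4 and LAB2 overlap.
LAB3 starts exactly when LAB4 ends (back-to-back, no overlap); LAB4 is clear from here.
LAB3 starts before LAB2 ends → LAB2 and LAB3 overlap.
LAB6 starts before LAB2 ends → LAB2 and LAB6 overlap.
LAB5 starts exactly when LAB2 ends (back-to-back, no overlap).
LAB6 starts before LAB3 ends → LAB3 and LAB6 overlap.
LAB5 starts after LAB3 ends.
LAB5 starts before LAB6 ends → LAB6 and LAB5 overlap.

LAB2 & LAB3, LAB2 & LAB4, LAB2 & LAB6, LAB3 & LAB6, LAB5 & LAB6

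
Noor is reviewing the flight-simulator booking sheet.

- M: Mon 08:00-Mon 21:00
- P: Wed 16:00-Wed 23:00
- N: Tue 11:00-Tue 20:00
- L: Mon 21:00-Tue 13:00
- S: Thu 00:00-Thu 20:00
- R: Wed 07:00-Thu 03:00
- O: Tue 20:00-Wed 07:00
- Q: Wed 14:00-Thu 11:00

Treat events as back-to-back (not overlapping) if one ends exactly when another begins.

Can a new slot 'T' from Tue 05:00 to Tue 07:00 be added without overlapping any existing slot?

No — it overlaps L

M: ends Mon 21:00 at or before T starts Tue 05:00 → clear.
L: starts Mon 21:00 before T ends Tue 07:00, and ends Tue 13:00 after T starts Tue 05:00 → overlap.
N: starts Tue 11:00 at or after T ends Tue 07:00 → clear.
O: starts Tue 20:00 at or after T ends Tue 07:00 → clear.
R: starts Wed 07:00 at or after T ends Tue 07:00 → clear.
Q: starts Wed 14:00 at or after T ends Tue 07:00 → clear.
P: starts Wed 16:00 at or after T ends Tue 07:00 → clear.
S: starts Thu 00:00 at or after T ends Tue 07:00 → clear.
T overlaps L.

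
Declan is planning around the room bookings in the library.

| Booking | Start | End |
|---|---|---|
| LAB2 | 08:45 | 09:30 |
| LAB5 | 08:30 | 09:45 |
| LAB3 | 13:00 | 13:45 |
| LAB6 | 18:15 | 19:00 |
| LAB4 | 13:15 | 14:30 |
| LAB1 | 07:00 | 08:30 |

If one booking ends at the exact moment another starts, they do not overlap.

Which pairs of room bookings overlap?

Sorted by start: LAB1, LAB5, LAB2, LAB3, LAB4, LAB6.
LAB5 starts exactly when LAB1 ends (back-to-back, no overlap), so LAB1 has no further overlaps.
LAB2 starts before LAB5 ends → LAB5 and LAB2 overlap.
LAB3 starts after LAB5 ends, so LAB5 has no further overlaps.
LAB3 starts after LAB2 ends, so LAB2 has no further overlaps.
LAB4 starts before LAB3 ends → LAB3 and LAB4 overlap.
LAB6 starts after LAB3 ends.
LAB6 starts after LAB4 ends.

LAB2 & LAB5, LAB3 & LAB4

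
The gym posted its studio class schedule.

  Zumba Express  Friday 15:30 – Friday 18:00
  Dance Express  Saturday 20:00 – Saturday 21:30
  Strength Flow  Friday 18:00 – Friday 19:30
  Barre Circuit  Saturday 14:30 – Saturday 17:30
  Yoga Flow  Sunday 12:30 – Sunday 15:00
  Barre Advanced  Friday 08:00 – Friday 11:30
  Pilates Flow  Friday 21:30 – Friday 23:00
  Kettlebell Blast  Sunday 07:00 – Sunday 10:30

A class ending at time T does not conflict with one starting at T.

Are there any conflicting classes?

Sorted by start: Barre Advanced, Zumba Express, Strength Flow, Pilates Flow, Barre Circuit, Dance Express, Kettlebell Blast, Yoga Flow.
Zumba Express starts after Barre Advanced ends, so Barre Advanced has no further overlaps.
Strength Flow starts exactly when Zumba Express ends (back-to-back, no overlap), so Zumba Express has no further overlaps.
Pilates Flow starts after Strength Flow ends, so Strength Flow has no further overlaps.
Barre Circuit starts after Pilates Flow ends, so Pilates Flow has no further overlaps.
Dance Express starts after Barre Circuit ends, so Barre Circuit has no further overlaps.
Kettlebell Blast starts after Dance Express ends, so Dance Express has no further overlaps.
Yoga Flow starts after Kettlebell Blast ends.
Every pair is clear; the schedule has no overlaps.

No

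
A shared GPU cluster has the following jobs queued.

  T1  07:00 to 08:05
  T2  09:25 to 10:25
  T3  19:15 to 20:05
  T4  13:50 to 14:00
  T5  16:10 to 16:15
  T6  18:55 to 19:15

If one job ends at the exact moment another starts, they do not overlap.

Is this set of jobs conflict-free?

Yes

Sorted by start: T1, T2, T4, T5, T6, T3.
T2 starts after T1 ends, so nothing later overlaps T1 either.
T4 starts after T2 ends, so nothing later overlaps T2 either.
T5 starts after T4 ends, so nothing later overlaps T4 either.
T6 starts after T5 ends, so nothing later overlaps T5 either.
T3 starts exactly when T6 ends (back-to-back, no overlap).
Every pair is clear; the schedule has no overlaps.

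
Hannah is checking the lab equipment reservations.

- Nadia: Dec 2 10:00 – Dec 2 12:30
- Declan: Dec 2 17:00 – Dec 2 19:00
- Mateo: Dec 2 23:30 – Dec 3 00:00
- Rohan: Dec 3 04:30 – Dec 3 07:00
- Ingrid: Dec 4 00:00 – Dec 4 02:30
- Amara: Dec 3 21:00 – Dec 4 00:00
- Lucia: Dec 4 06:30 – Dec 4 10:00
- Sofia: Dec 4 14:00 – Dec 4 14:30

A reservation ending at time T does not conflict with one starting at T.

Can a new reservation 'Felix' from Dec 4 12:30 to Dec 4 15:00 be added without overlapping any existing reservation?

No — it overlaps Sofia

Nadia: ends Dec 2 12:30 at or before Felix starts Dec 4 12:30 → clear.
Declan: ends Dec 2 19:00 at or before Felix starts Dec 4 12:30 → clear.
Mateo: ends Dec 3 00:00 at or before Felix starts Dec 4 12:30 → clear.
Rohan: ends Dec 3 07:00 at or before Felix starts Dec 4 12:30 → clear.
Amara: ends Dec 4 00:00 at or before Felix starts Dec 4 12:30 → clear.
Ingrid: ends Dec 4 02:30 at or before Felix starts Dec 4 12:30 → clear.
Lucia: ends Dec 4 10:00 at or before Felix starts Dec 4 12:30 → clear.
Sofia: starts Dec 4 14:00 before Felix ends Dec 4 15:00, and ends Dec 4 14:30 after Felix starts Dec 4 12:30 → overlap.
Felix overlaps Sofia.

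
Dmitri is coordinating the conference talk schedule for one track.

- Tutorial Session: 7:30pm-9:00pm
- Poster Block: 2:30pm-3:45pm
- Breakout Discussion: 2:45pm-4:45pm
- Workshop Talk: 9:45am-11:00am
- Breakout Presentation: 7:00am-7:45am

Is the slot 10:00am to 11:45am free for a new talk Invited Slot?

No — it overlaps Workshop Talk

Breakout Presentation: ends 7:45am at or before Invited Slot starts 10:00am → clear.
Workshop Talk: starts 9:45am before Invited Slot ends 11:45am, and ends 11:00am after Invited Slot starts 10:00am → overlap.
Poster Block: starts 2:30pm at or after Invited Slot ends 11:45am → clear.
Breakout Discussion: starts 2:45pm at or after Invited Slot ends 11:45am → clear.
Tutorial Session: starts 7:30pm at or after Invited Slot ends 11:45am → clear.
Invited Slot overlaps Workshop Talk.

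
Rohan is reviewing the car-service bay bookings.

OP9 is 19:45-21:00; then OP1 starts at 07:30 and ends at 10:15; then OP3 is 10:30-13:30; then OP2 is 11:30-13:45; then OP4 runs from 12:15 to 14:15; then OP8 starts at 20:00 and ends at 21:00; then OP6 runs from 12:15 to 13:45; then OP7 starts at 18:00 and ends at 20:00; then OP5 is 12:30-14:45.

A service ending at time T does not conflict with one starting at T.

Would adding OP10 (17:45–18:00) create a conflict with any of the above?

No — it doesn't clash with anything

OP1: ends 10:15 at or before OP10 starts 17:45 → clear.
OP3: ends 13:30 at or before OP10 starts 17:45 → clear.
OP2: ends 13:45 at or before OP10 starts 17:45 → clear.
OP4: ends 14:15 at or before OP10 starts 17:45 → clear.
OP6: ends 13:45 at or before OP10 starts 17:45 → clear.
OP5: ends 14:45 at or before OP10 starts 17:45 → clear.
OP7: starts 18:00 at or after OP10 ends 18:00 → clear.
OP9: starts 19:45 at or after OP10 ends 18:00 → clear.
OP8: starts 20:00 at or after OP10 ends 18:00 → clear.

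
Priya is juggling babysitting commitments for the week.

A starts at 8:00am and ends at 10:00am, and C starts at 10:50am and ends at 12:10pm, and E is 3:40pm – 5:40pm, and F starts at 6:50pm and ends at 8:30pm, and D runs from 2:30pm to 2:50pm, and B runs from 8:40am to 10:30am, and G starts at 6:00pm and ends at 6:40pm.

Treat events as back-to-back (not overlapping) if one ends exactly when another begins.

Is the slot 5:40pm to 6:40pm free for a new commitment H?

No — it overlaps G

A: ends 10:00am at or before H starts 5:40pm → clear.
B: ends 10:30am at or before H starts 5:40pm → clear.
C: ends 12:10pm at or before H starts 5:40pm → clear.
D: ends 2:50pm at or before H starts 5:40pm → clear.
E: ends 5:40pm at or before H starts 5:40pm → clear.
G: starts 6:00pm before H ends 6:40pm, and ends 6:40pm after H starts 5:40pm → overlap.
F: starts 6:50pm at or after H ends 6:40pm → clear.
H overlaps G.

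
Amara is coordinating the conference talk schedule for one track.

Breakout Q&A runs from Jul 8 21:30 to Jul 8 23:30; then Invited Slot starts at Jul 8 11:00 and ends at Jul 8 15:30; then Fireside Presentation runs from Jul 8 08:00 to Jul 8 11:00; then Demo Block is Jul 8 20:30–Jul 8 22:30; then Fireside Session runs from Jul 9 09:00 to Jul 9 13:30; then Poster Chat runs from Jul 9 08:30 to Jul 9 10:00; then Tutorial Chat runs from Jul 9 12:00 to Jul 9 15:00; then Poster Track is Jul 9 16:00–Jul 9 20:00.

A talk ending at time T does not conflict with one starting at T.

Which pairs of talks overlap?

Breakout Q&A & Demo Block, Fireside Session & Poster Chat, Fireside Session & Tutorial Chat

Check each pair: they overlap iff neither finishes before the other starts.
Sorted by start: Fireside Presentation, Invited Slot, Demo Block, Breakout Q&A, Poster Chat, Fireside Session, Tutorial Chat, Poster Track.
Invited Slot starts exactly when Fireside Presentation ends (back-to-back, no overlap), so nothing later overlaps Fireside Presentation either.
Demo Block starts after Invited Slot ends, so nothing later overlaps Invited Slot either.
Breakout Q&A starts before Demo Block ends → Demo Block and Breakout Q&A overlap.
Poster Chat starts after Demo Block ends, so nothing later overlaps Demo Block either.
Poster Chat starts after Breakout Q&A ends, so nothing later overlaps Breakout Q&A either.
Fireside Session starts before Poster Chat ends → Poster Chat and Fireside Session overlap.
Tutorial Chat starts after Poster Chat ends, so nothing later overlaps Poster Chat either.
Tutorial Chat starts before Fireside Session ends → Fireside Session and Tutorial Chat overlap.
Poster Track starts after Fireside Session ends.
Poster Track starts after Tutorial Chat ends.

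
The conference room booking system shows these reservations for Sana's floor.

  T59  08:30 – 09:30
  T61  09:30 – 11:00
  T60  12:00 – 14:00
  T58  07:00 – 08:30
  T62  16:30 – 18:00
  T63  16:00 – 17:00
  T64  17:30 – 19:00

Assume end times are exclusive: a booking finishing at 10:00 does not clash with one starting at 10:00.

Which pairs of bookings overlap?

T62 & T63, T62 & T64

Sorted by start: T58, T59, T61, T60, T63, T62, T64.
T59 starts exactly when T58 ends (back-to-back, no overlap) — done with T58.
T61 starts exactly when T59 ends (back-to-back, no overlap) — done with T59.
T60 starts after T61 ends — done with T61.
T63 starts after T60 ends — done with T60.
T62 starts before T63 ends → T63 and T62 overlap.
T64 starts after T63 ends.
T64 starts before T62 ends → T62 and T64 overlap.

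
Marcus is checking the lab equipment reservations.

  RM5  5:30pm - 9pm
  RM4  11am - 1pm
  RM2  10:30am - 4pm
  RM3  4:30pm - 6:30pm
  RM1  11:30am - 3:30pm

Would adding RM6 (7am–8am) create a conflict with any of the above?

RM2: starts 10:30am at or after RM6 ends 8am → clear.
RM4: starts 11am at or after RM6 ends 8am → clear.
RM1: starts 11:30am at or after RM6 ends 8am → clear.
RM3: starts 4:30pm at or after RM6 ends 8am → clear.
RM5: starts 5:30pm at or after RM6 ends 8am → clear.

No — it doesn't clash with anything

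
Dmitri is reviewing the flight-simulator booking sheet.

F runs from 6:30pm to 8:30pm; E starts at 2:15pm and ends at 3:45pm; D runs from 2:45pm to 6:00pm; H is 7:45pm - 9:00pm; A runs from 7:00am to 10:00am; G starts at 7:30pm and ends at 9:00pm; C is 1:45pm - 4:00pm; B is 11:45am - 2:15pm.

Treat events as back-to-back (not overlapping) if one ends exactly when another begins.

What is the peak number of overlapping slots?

3

Walk through starts and ends in time order (an end at T is processed before a start at T):
7:00am start A → 1
10:00am end A → 0
11:45am start B → 1
1:45pm start C → 2
2:15pm end B → 1
2:15pm start E → 2
2:45pm start D → 3
3:45pm end E → 2
4:00pm end C → 1
6:00pm end D → 0
6:30pm start F → 1
7:30pm start G → 2
7:45pm start H → 3
8:30pm end F → 2
9:00pm end G → 1
9:00pm end H → 0
Peak is 3, at 2:45pm (C, D, E).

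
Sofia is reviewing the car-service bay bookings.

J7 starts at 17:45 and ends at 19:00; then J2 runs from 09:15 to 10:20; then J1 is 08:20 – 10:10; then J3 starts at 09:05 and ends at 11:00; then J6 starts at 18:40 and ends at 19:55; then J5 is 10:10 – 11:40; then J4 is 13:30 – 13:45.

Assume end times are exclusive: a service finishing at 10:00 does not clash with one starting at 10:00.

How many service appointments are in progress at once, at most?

3

Sweep the timeline, counting +1 at each start and −1 at each end (ends before starts at a tie):
08:20 start J1 → 1
09:05 start J3 → 2
09:15 start J2 → 3
10:10 end J1 → 2
10:10 start J5 → 3
10:20 end J2 → 2
11:00 end J3 → 1
11:40 end J5 → 0
13:30 start J4 → 1
13:45 end J4 → 0
17:45 start J7 → 1
18:40 start J6 → 2
19:00 end J7 → 1
19:55 end J6 → 0
Peak is 3, at 09:15 (J1, J2, J3).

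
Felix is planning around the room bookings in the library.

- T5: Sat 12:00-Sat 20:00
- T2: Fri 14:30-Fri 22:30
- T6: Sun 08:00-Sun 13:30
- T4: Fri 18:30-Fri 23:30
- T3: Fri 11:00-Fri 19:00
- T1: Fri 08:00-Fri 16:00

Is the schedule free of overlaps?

No

Sorted by start: T1, T3, T2, T4, T5, T6.
T3 starts before T1 ends → T1 and T3 overlap.
That's a conflict, so the schedule is not conflict-free.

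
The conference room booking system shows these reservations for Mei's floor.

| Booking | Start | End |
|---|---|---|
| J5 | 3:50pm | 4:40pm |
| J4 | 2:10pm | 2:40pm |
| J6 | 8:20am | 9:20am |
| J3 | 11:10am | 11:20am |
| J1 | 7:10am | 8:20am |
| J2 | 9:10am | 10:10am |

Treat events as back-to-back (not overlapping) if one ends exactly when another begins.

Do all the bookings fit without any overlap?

No

Sorted by start: J1, J6, J2, J3, J4, J5.
J6 starts exactly when J1 ends (back-to-back, no overlap), so J1 has no further overlaps.
J2 starts before J6 ends → J6 and J2 overlap.
That's a conflict, so the schedule is not conflict-free.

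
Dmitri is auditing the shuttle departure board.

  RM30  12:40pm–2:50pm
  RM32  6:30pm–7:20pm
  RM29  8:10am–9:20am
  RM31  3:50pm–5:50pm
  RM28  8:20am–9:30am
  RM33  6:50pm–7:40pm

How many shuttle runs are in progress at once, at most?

2

Walk through starts and ends in time order (an end at T is processed before a start at T):
8:10am start RM29 → 1
8:20am start RM28 → 2
9:20am end RM29 → 1
9:30am end RM28 → 0
12:40pm start RM30 → 1
2:50pm end RM30 → 0
3:50pm start RM31 → 1
5:50pm end RM31 → 0
6:30pm start RM32 → 1
6:50pm start RM33 → 2
7:20pm end RM32 → 1
7:40pm end RM33 → 0
Peak is 2, at 8:20am (RM28, RM29).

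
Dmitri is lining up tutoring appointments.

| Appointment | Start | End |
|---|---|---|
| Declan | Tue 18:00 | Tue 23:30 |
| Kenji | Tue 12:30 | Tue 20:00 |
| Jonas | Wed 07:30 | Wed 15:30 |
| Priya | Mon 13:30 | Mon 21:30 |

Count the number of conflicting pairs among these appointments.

Two intervals overlap when each starts before the other ends.
Sorted by start: Priya, Kenji, Declan, Jonas.
Kenji starts after Priya ends — done with Priya.
Declan starts before Kenji ends → Kenji and Declan overlap.
Jonas starts after Kenji ends.
Jonas starts after Declan ends.
Overlapping pairs: Declan & Kenji — 1 in total.

1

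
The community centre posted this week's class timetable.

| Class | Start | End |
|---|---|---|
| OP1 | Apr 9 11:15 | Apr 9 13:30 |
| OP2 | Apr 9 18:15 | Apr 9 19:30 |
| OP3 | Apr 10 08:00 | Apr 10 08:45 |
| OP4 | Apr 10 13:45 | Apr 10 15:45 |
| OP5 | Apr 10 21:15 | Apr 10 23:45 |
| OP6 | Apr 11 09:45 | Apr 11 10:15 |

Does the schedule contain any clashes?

Sorted by start: OP1, OP2, OP3, OP4, OP5, OP6.
OP2 starts after OP1 ends, so nothing later overlaps OP1 either.
OP3 starts after OP2 ends, so nothing later overlaps OP2 either.
OP4 starts after OP3 ends, so nothing later overlaps OP3 either.
OP5 starts after OP4 ends, so nothing later overlaps OP4 either.
OP6 starts after OP5 ends.
Every pair is clear; the schedule has no overlaps.

No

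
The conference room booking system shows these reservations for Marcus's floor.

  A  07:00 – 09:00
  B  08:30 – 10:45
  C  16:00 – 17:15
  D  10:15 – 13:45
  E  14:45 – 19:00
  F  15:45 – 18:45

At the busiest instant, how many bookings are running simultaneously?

3

Sweep the timeline, counting +1 at each start and −1 at each end (ends before starts at a tie):
07:00 start A → 1
08:30 start B → 2
09:00 end A → 1
10:15 start D → 2
10:45 end B → 1
13:45 end D → 0
14:45 start E → 1
15:45 start F → 2
16:00 start C → 3
17:15 end C → 2
18:45 end F → 1
19:00 end E → 0
Peak is 3, at 16:00 (C, E, F).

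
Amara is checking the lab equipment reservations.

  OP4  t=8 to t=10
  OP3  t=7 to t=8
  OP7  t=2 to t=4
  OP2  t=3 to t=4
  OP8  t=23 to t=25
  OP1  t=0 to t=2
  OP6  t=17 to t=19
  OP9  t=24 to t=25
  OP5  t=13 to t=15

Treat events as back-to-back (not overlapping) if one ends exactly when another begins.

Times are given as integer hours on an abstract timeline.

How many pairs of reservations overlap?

Sorted by start: OP1, OP7, OP2, OP3, OP4, OP5, OP6, OP8, OP9.
OP7 starts exactly when OP1 ends (back-to-back, no overlap), so nothing later overlaps OP1 either.
OP2 starts before OP7 ends → OP7 and OP2 overlap.
OP3 starts after OP7 ends, so nothing later overlaps OP7 either.
OP3 starts after OP2 ends, so nothing later overlaps OP2 either.
OP4 starts exactly when OP3 ends (back-to-back, no overlap), so nothing later overlaps OP3 either.
OP5 starts after OP4 ends, so nothing later overlaps OP4 either.
OP6 starts after OP5 ends, so nothing later overlaps OP5 either.
OP8 starts after OP6 ends, so nothing later overlaps OP6 either.
OP9 starts before OP8 ends → OP8 and OP9 overlap.
Overlapping pairs: OP2 & OP7, OP8 & OP9 — 2 in total.

2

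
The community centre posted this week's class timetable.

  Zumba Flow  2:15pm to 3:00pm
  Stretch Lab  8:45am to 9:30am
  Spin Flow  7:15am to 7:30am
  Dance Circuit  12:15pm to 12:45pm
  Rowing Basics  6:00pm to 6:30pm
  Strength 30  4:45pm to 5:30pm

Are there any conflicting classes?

No

Sorted by start: Spin Flow, Stretch Lab, Dance Circuit, Zumba Flow, Strength 30, Rowing Basics.
Stretch Lab starts after Spin Flow ends, so nothing later overlaps Spin Flow either.
Dance Circuit starts after Stretch Lab ends, so nothing later overlaps Stretch Lab either.
Zumba Flow starts after Dance Circuit ends, so nothing later overlaps Dance Circuit either.
Strength 30 starts after Zumba Flow ends, so nothing later overlaps Zumba Flow either.
Rowing Basics starts after Strength 30 ends.
Every pair is clear; the schedule has no overlaps.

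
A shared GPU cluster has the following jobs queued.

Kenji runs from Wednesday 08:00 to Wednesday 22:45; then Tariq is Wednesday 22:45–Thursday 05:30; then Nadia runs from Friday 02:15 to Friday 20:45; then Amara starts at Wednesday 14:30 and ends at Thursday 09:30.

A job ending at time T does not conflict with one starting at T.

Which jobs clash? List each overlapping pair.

Amara & Kenji, Amara & Tariq

Sorted by start: Kenji, Amara, Tariq, Nadia.
Amara starts before Kenji ends → Kenji and Amara overlap.
Tariq starts exactly when Kenji ends (back-to-back, no overlap), so Kenji has no further overlaps.
Tariq starts before Amara ends → Amara and Tariq overlap.
Nadia starts after Amara ends.
Nadia starts after Tariq ends.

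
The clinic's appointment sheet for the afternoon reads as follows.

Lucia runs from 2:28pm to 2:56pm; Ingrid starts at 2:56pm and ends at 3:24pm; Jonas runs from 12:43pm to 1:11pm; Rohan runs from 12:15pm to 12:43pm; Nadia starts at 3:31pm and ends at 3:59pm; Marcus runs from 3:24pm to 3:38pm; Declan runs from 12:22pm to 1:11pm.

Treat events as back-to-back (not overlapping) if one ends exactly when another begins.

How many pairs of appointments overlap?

Check each pair: they overlap iff neither finishes before the other starts.
Sorted by start: Rohan, Declan, Jonas, Lucia, Ingrid, Marcus, Nadia.
Declan starts before Rohan ends → Rohan and Declan overlap.
Jonas starts exactly when Rohan ends (back-to-back, no overlap); Rohan is clear from here.
Jonas starts before Declan ends → Declan and Jonas overlap.
Lucia starts after Declan ends; Declan is clear from here.
Lucia starts after Jonas ends; Jonas is clear from here.
Ingrid starts exactly when Lucia ends (back-to-back, no overlap); Lucia is clear from here.
Marcus starts exactly when Ingrid ends (back-to-back, no overlap); Ingrid is clear from here.
Nadia starts before Marcus ends → Marcus and Nadia overlap.
Overlapping pairs: Declan & Jonas, Declan & Rohan, Marcus & Nadia — 3 in total.

3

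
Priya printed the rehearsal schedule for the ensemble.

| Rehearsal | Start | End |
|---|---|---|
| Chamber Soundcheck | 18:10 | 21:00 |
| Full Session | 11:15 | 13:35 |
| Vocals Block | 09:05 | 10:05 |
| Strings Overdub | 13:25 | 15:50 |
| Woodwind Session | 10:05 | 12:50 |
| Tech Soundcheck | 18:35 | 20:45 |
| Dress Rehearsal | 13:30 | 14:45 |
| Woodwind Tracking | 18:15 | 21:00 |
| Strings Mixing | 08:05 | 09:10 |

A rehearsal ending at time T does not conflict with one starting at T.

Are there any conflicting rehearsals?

Yes

Sorted by start: Strings Mixing, Vocals Block, Woodwind Session, Full Session, Strings Overdub, Dress Rehearsal, Chamber Soundcheck, Woodwind Tracking, Tech Soundcheck.
Vocals Block starts before Strings Mixing ends → Strings Mixing and Vocals Block overlap.
That's a conflict, so the schedule is not conflict-free.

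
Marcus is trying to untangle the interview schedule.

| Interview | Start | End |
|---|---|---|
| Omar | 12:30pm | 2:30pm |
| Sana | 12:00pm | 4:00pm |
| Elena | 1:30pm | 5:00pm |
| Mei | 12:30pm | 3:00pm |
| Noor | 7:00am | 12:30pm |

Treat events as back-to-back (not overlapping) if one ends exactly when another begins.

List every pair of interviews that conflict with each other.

Elena & Mei, Elena & Omar, Elena & Sana, Mei & Omar, Mei & Sana, Noor & Sana, Omar & Sana

Two intervals overlap when each starts before the other ends.
Sorted by start: Noor, Sana, Mei, Omar, Elena.
Sana starts before Noor ends → Noor and Sana overlap.
Mei starts exactly when Noor ends (back-to-back, no overlap) — done with Noor.
Mei starts before Sana ends → Sana and Mei overlap.
Omar starts before Sana ends → Sana and Omar overlap.
Elena starts before Sana ends → Sana and Elena overlap.
Omar starts before Mei ends → Mei and Omar overlap.
Elena starts before Mei ends → Mei and Elena overlap.
Elena starts before Omar ends → Omar and Elena overlap.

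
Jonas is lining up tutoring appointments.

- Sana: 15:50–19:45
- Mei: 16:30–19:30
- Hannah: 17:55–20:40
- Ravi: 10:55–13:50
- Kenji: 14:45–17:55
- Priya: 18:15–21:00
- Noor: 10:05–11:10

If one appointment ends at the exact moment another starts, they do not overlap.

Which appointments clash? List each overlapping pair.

Sorted by start: Noor, Ravi, Kenji, Sana, Mei, Hannah, Priya.
Ravi starts before Noor ends → Noor and Ravi overlap.
Kenji starts after Noor ends; Noor is clear from here.
Kenji starts after Ravi ends; Ravi is clear from here.
Sana starts before Kenji ends → Kenji and Sana overlap.
Mei starts before Kenji ends → Kenji and Mei overlap.
Hannah starts exactly when Kenji ends (back-to-back, no overlap); Kenji is clear from here.
Mei starts before Sana ends → Sana and Mei overlap.
Hannah starts before Sana ends → Sana and Hannah overlap.
Priya starts before Sana ends → Sana and Priya overlap.
Hannah starts before Mei ends → Mei and Hannah overlap.
Priya starts before Mei ends → Mei and Priya overlap.
Priya starts before Hannah ends → Hannah and Priya overlap.

Hannah & Mei, Hannah & Priya, Hannah & Sana, Kenji & Mei, Kenji & Sana, Mei & Priya, Mei & Sana, Noor & Ravi, Priya & Sana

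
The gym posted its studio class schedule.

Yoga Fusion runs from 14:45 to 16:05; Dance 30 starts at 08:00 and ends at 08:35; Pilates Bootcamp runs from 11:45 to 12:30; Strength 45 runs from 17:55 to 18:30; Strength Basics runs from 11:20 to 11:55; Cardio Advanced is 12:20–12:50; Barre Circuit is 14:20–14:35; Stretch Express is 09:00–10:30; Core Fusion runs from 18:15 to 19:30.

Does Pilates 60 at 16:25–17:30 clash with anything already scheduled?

No — it doesn't clash with anything

Dance 30: ends 08:35 at or before Pilates 60 starts 16:25 → clear.
Stretch Express: ends 10:30 at or before Pilates 60 starts 16:25 → clear.
Strength Basics: ends 11:55 at or before Pilates 60 starts 16:25 → clear.
Pilates Bootcamp: ends 12:30 at or before Pilates 60 starts 16:25 → clear.
Cardio Advanced: ends 12:50 at or before Pilates 60 starts 16:25 → clear.
Barre Circuit: ends 14:35 at or before Pilates 60 starts 16:25 → clear.
Yoga Fusion: ends 16:05 at or before Pilates 60 starts 16:25 → clear.
Strength 45: starts 17:55 at or after Pilates 60 ends 17:30 → clear.
Core Fusion: starts 18:15 at or after Pilates 60 ends 17:30 → clear.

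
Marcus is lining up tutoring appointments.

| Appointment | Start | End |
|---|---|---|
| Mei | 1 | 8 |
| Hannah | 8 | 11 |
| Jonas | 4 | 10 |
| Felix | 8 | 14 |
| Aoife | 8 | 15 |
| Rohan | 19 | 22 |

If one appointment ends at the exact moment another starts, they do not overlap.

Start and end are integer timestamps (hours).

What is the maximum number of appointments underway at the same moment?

4

Sweep the timeline, counting +1 at each start and −1 at each end (ends before starts at a tie):
1 start Mei → 1
4 start Jonas → 2
8 end Mei → 1
8 start Aoife → 2
8 start Felix → 3
8 start Hannah → 4
10 end Jonas → 3
11 end Hannah → 2
14 end Felix → 1
15 end Aoife → 0
19 start Rohan → 1
22 end Rohan → 0
Peak is 4, at 8 (Aoife, Felix, Hannah, Jonas).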